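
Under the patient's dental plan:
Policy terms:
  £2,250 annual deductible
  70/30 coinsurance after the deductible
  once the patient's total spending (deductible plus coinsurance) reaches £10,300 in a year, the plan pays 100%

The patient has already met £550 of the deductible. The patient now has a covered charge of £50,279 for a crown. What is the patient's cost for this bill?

£9,750

£550 of the £2,250 deductible is already met, leaving £1,700.
That leaves £50,279 − £1,700 = £48,579 for coinsurance.
30% of £48,579 = £14,573.70 falls to the patient.
So the patient owes £1,700 + £14,573.70 = £16,273.70 before any cap.
Year-to-date out-of-pocket would reach £550 + £16,273.70 = £16,823.70, above the £10,300 maximum, so the patient pays only £10,300 − £550 = £9,750.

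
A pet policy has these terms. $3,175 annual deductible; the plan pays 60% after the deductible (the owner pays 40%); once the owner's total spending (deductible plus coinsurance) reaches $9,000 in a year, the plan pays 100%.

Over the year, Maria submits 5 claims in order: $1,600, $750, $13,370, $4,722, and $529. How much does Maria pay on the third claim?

Claim 1 ($1,600): all of it applies to the deductible. Cost to owner: $1,600. OOP to date $1,600.
Claim 2 ($750): entire amount goes to the deductible. Cost to owner: $750. OOP to date $2,350.
Claim 3 ($13,370): $825 to deductible, leaving $12,545; 40% of $12,545 = $5,018. Owner owes $5,843 (running OOP $8,193).

$5,843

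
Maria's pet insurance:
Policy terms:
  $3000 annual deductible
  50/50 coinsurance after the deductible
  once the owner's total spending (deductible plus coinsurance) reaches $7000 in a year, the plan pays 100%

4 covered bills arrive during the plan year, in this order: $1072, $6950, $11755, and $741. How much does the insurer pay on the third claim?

$10266

#1 ($1072): entire amount goes to the deductible. Cost to owner: $1072. OOP to date $1072. Insurer: $1072 − $1072 = $0.
#2 ($6950): $1928 finishes the deductible; $5022 goes to coinsurance; 50% of $5022 = $2511. Owner owes $4439 (running OOP $5511). Insurer: $6950 − $4439 = $2511.
#3 ($11755): deductible already satisfied, so owner's share is 50% × $11755 = $5877.50. OOP would hit $11388.50 > $7000, so the cap limits the owner to $7000 − $5511 = $1489. Plan pays $11755 − $1489 = $10266.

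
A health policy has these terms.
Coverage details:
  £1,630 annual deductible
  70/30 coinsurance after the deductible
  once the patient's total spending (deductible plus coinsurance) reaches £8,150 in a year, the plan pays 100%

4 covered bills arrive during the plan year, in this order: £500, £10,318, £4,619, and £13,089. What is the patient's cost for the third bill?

Claim 1 — £500: all of it applies to the deductible. Patient pays £500; OOP now £500.
Claim 2 — £10,318: £1,130 finishes the deductible; £9,188 goes to coinsurance; patient's 30% is £2,756.40. Patient pays £3,886.40; OOP now £4,386.40.
Claim 3 — £4,619: deductible already satisfied, so patient's share is 30% × £4,619 = £1,385.70. Patient owes £1,385.70 (running OOP £5,772.10).

£1,385.70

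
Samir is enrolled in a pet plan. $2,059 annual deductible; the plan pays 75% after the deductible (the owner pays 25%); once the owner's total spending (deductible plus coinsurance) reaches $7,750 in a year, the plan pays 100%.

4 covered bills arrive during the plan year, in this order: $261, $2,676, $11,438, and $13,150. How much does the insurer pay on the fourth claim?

Claim 1 ($261): fully absorbed by the deductible. Cost to owner: $261. OOP to date $261. Plan pays $261 − $261 = $0.
Claim 2 ($2,676): deductible takes $1,798, $878 remains; coinsurance $878 × 25% = $219.50. Cost to owner: $2,017.50. OOP to date $2,278.50. Plan pays $2,676 − $2,017.50 = $658.50.
Claim 3 ($11,438): 25% coinsurance on $11,438 = $2,859.50. Cost to owner: $2,859.50. OOP to date $5,138. Plan pays $11,438 − $2,859.50 = $8,578.50.
Claim 4 ($13,150): 25% coinsurance on $13,150 = $3,287.50. That would push OOP to $8,425.50, over the $7,750 cap, so owner pays $7,750 − $5,138 = $2,612. Insurer: $13,150 − $2,612 = $10,538.

$10,538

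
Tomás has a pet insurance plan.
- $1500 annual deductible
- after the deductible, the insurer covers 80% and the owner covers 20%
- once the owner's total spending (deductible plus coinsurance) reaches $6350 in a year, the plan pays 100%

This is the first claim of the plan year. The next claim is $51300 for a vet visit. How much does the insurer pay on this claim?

The full $1500 deductible is still open; $1500 of this bill applies to it.
After the $1500 deductible portion, $51300 − $1500 = $49800 is subject to coinsurance.
20% of $49800 = $9960 falls to the owner.
Owner responsibility before any cap: $1500 + $9960 = $11460.
Year-to-date out-of-pocket would reach $0 + $11460 = $11460, above the $6350 maximum, so the owner pays only $6350 − $0 = $6350.
Insurer pays the balance: $51300 − $6350 = $44950.

$44950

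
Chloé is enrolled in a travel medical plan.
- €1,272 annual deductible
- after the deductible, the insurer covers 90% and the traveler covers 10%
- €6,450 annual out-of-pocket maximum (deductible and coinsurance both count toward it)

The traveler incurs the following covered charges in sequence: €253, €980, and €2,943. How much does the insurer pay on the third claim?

Claim 1 (€253): all of it applies to the deductible. Traveler pays €253; OOP now €253. Plan pays €253 − €253 = €0.
Claim 2 (€980): entire amount goes to the deductible. Traveler pays €980; OOP now €1,233. Insurer: €980 − €980 = €0.
Claim 3 (€2,943): deductible takes €39, €2,904 remains; 10% of €2,904 = €290.40. Traveler pays €329.40; OOP now €1,562.40. Plan pays €2,943 − €329.40 = €2,613.60.

€2,613.60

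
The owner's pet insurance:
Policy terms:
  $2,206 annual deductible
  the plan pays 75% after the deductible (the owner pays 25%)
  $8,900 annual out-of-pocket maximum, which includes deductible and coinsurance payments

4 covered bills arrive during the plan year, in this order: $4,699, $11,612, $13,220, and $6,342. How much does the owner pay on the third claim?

$3,167.75

Bill 1, $4,699: $2,206 to deductible, leaving $2,493; owner's 25% is $623.25. Owner pays $2,829.25; OOP now $2,829.25.
Bill 2, $11,612: deductible met; 25% of $11,612 = $2,903. Owner owes $2,903 (running OOP $5,732.25).
Bill 3, $13,220: deductible met; 25% of $13,220 = $3,305. That would push OOP to $9,037.25, over the $8,900 cap, so owner pays $8,900 − $5,732.25 = $3,167.75.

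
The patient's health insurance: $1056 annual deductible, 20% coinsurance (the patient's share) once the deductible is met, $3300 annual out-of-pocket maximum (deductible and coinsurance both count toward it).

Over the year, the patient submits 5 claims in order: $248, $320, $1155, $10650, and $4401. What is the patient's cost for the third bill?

$621.40

#1 ($248): entire amount goes to the deductible. Cost to patient: $248. OOP to date $248.
#2 ($320): entire amount goes to the deductible. Patient pays $320; OOP now $568.
#3 ($1155): deductible takes $488, $667 remains; coinsurance $667 × 20% = $133.40. Patient owes $621.40 (running OOP $1189.40).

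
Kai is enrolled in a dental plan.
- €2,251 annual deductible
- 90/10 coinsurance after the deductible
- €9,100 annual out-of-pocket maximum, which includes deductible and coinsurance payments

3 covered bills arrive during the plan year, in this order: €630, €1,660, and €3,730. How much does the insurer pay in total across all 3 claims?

Claim 1 (€630): all of it applies to the deductible. Patient owes €630 (running OOP €630). Plan pays €630 − €630 = €0.
Claim 2 (€1,660): deductible takes €1,621, €39 remains; patient's 10% is €3.90. Cost to patient: €1,624.90. OOP to date €2,254.90. Plan pays €1,660 − €1,624.90 = €35.10.
Claim 3 (€3,730): 10% coinsurance on €3,730 = €373. Patient pays €373; OOP now €2,627.90. Insurer: €3,730 − €373 = €3,357.
Insurer total: €0 + €35.10 + €3,357 = €3,392.10.

€3,392.10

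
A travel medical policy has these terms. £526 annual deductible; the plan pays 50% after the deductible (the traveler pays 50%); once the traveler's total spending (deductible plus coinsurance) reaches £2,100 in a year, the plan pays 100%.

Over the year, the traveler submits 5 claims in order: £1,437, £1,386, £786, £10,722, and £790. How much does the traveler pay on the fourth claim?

#1 (£1,437): £526 finishes the deductible; £911 goes to coinsurance; 50% of £911 = £455.50. Traveler pays £981.50; OOP now £981.50.
#2 (£1,386): deductible met; 50% of £1,386 = £693. Traveler owes £693 (running OOP £1,674.50).
#3 (£786): deductible met; 50% of £786 = £393. Traveler owes £393 (running OOP £2,067.50).
#4 (£10,722): deductible already satisfied, so traveler's share is 50% × £10,722 = £5,361. Adding that to £2,067.50 gives £7,428.50, past the £2,100 cap; traveler pays only £2,100 − £2,067.50 = £32.50.

£32.50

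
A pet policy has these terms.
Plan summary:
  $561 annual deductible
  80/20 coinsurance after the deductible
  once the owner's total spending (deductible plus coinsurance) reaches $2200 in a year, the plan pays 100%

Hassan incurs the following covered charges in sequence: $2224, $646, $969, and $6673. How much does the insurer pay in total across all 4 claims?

#1 ($2224): $561 finishes the deductible; $1663 goes to coinsurance; owner's 20% is $332.60. Owner owes $893.60 (running OOP $893.60). Plan pays $2224 − $893.60 = $1330.40.
#2 ($646): deductible met; 20% of $646 = $129.20. Owner pays $129.20; OOP now $1022.80. Insurer: $646 − $129.20 = $516.80.
#3 ($969): deductible met; 20% of $969 = $193.80. Owner pays $193.80; OOP now $1216.60. Plan pays $969 − $193.80 = $775.20.
#4 ($6673): deductible met; 20% of $6673 = $1334.60. That would push OOP to $2551.20, over the $2200 cap, so owner pays $2200 − $1216.60 = $983.40. Plan pays $6673 − $983.40 = $5689.60.
Insurer total = bills − owner's total = $10512 − $2200 = $8312.

$8312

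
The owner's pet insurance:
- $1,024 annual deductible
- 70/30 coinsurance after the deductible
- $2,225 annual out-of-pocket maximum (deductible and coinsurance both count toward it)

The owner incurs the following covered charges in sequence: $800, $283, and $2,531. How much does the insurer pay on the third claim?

Bill 1, $800: fully absorbed by the deductible. Owner pays $800; OOP now $800. Insurer: $800 − $800 = $0.
Bill 2, $283: $224 to deductible, leaving $59; 30% of $59 = $17.70. Cost to owner: $241.70. OOP to date $1,041.70. Insurer: $283 − $241.70 = $41.30.
Bill 3, $2,531: 30% coinsurance on $2,531 = $759.30. Owner pays $759.30; OOP now $1,801. Insurer: $2,531 − $759.30 = $1,771.70.

$1,771.70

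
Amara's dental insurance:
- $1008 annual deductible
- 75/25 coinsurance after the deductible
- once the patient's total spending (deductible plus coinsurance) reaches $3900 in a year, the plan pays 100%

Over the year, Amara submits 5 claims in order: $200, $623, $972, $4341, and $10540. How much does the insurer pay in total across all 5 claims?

$12776

Bill 1, $200: all of it applies to the deductible. Cost to patient: $200. OOP to date $200. Plan pays $200 − $200 = $0.
Bill 2, $623: all of it applies to the deductible. Patient owes $623 (running OOP $823). Insurer: $623 − $623 = $0.
Bill 3, $972: $185 to deductible, leaving $787; 25% of $787 = $196.75. Patient owes $381.75 (running OOP $1204.75). Plan pays $972 − $381.75 = $590.25.
Bill 4, $4341: deductible met; 25% of $4341 = $1085.25. Cost to patient: $1085.25. OOP to date $2290. Plan pays $4341 − $1085.25 = $3255.75.
Bill 5, $10540: deductible met; 25% of $10540 = $2635. OOP would hit $4925 > $3900, so the cap limits the patient to $3900 − $2290 = $1610. Plan pays $10540 − $1610 = $8930.
Insurer total: $0 + $0 + $590.25 + $3255.75 + $8930 = $12776.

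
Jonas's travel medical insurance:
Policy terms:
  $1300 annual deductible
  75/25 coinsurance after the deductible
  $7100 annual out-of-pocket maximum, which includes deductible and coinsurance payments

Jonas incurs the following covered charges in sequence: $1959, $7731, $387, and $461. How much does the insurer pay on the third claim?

$290.25

Claim 1 — $1959: $1300 to deductible, leaving $659; traveler's 25% is $164.75. Cost to traveler: $1464.75. OOP to date $1464.75. Plan pays $1959 − $1464.75 = $494.25.
Claim 2 — $7731: deductible already satisfied, so traveler's share is 25% × $7731 = $1932.75. Traveler owes $1932.75 (running OOP $3397.50). Insurer: $7731 − $1932.75 = $5798.25.
Claim 3 — $387: deductible already satisfied, so traveler's share is 25% × $387 = $96.75. Cost to traveler: $96.75. OOP to date $3494.25. Insurer: $387 − $96.75 = $290.25.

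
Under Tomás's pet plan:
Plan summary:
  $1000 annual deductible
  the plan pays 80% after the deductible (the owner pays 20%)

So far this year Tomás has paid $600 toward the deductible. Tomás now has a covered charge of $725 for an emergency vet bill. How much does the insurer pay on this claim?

$260

Remaining deductible: $1000 − $600 = $400.
The remaining $325 (= $725 − $400) moves to coinsurance.
Owner's 20% share of $325 is $65.
Owner responsibility: $400 + $65 = $465.
The plan picks up $725 − $465 = $260.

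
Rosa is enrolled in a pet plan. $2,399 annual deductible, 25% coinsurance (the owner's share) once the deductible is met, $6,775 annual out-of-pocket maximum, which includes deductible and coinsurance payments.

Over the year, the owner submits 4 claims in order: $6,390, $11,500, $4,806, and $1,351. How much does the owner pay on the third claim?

$503.25

Bill 1, $6,390: $2,399 to deductible, leaving $3,991; owner's 25% is $997.75. Owner owes $3,396.75 (running OOP $3,396.75).
Bill 2, $11,500: deductible already satisfied, so owner's share is 25% × $11,500 = $2,875. Owner owes $2,875 (running OOP $6,271.75).
Bill 3, $4,806: deductible met; 25% of $4,806 = $1,201.50. OOP would hit $7,473.25 > $6,775, so the cap limits the owner to $6,775 − $6,271.75 = $503.25.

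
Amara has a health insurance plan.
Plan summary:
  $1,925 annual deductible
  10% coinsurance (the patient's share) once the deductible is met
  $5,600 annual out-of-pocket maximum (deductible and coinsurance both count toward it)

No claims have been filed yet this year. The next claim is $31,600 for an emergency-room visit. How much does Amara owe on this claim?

Nothing has been paid toward the $1,925 deductible, so the first $1,925 of this charge is applied there.
After the $1,925 deductible portion, $31,600 − $1,925 = $29,675 is subject to coinsurance.
10% of $29,675 = $2,967.50 falls to the patient.
That puts the patient's cost at $1,925 + $2,967.50 = $4,892.50 before any cap.
Year-to-date out-of-pocket becomes $0 + $4,892.50 = $4,892.50, still under the $5,600 maximum, so no cap applies.

$4,892.50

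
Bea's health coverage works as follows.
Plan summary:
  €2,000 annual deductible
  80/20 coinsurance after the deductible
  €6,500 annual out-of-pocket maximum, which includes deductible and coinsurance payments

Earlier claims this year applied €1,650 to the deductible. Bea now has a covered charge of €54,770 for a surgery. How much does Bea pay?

Deductible still to meet: €2,000 − €1,650 = €350.
After the €350 deductible portion, €54,770 − €350 = €54,420 is subject to coinsurance.
20% of €54,420 = €10,884 falls to the patient.
Patient responsibility before any cap: €350 + €10,884 = €11,234.
Adding €11,234 to the €1,650 already spent would give €12,884, which exceeds the €6,500 cap; the patient pays just €6,500 − €1,650 = €4,850.

€4,850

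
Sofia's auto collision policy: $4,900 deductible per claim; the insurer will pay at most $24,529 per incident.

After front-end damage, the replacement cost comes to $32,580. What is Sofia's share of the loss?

After the deductible, $32,580 − $4,900 = $27,680 remains.
The $24,529 per-incident cap binds; insurer pays $24,529.
Out of pocket: $32,580 − $24,529 = $8,051.

$8,051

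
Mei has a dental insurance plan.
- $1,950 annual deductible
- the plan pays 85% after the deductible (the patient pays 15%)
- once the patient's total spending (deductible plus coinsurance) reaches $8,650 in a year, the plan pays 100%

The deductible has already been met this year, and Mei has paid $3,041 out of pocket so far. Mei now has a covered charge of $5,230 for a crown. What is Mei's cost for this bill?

The deductible is already satisfied, so the full bill goes to coinsurance.
Patient's 15% share of $5,230 is $784.50.
Year-to-date out-of-pocket becomes $3,041 + $784.50 = $3,825.50, still under the $8,650 maximum, so no cap applies.

$784.50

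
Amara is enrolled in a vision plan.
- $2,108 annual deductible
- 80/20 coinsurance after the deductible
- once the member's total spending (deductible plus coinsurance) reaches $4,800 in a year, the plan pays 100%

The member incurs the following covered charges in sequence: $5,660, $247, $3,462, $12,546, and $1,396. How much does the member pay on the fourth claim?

Claim 1 — $5,660: deductible takes $2,108, $3,552 remains; coinsurance $3,552 × 20% = $710.40. Cost to member: $2,818.40. OOP to date $2,818.40.
Claim 2 — $247: deductible already satisfied, so member's share is 20% × $247 = $49.40. Cost to member: $49.40. OOP to date $2,867.80.
Claim 3 — $3,462: deductible met; 20% of $3,462 = $692.40. Member pays $692.40; OOP now $3,560.20.
Claim 4 — $12,546: 20% coinsurance on $12,546 = $2,509.20. Adding that to $3,560.20 gives $6,069.40, past the $4,800 cap; member pays only $4,800 − $3,560.20 = $1,239.80.

$1,239.80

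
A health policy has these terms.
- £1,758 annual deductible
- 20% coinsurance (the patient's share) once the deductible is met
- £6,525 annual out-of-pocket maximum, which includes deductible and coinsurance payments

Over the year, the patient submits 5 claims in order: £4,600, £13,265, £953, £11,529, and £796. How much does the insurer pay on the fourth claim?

Claim 1 — £4,600: £1,758 to deductible, leaving £2,842; coinsurance £2,842 × 20% = £568.40. Patient pays £2,326.40; OOP now £2,326.40. Plan pays £4,600 − £2,326.40 = £2,273.60.
Claim 2 — £13,265: deductible met; 20% of £13,265 = £2,653. Cost to patient: £2,653. OOP to date £4,979.40. Plan pays £13,265 − £2,653 = £10,612.
Claim 3 — £953: 20% coinsurance on £953 = £190.60. Cost to patient: £190.60. OOP to date £5,170. Insurer: £953 − £190.60 = £762.40.
Claim 4 — £11,529: 20% coinsurance on £11,529 = £2,305.80. Adding that to £5,170 gives £7,475.80, past the £6,525 cap; patient pays only £6,525 − £5,170 = £1,355. Plan pays £11,529 − £1,355 = £10,174.

£10,174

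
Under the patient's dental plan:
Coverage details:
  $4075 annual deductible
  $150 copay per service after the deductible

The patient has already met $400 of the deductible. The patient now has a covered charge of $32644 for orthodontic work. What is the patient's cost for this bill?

$3825

$400 of the $4075 deductible is already met, leaving $3675.
The remaining $28969 (= $32644 − $3675) moves to the copay.
Copay on this service: $150.
That puts the patient's cost at $3675 + $150 = $3825.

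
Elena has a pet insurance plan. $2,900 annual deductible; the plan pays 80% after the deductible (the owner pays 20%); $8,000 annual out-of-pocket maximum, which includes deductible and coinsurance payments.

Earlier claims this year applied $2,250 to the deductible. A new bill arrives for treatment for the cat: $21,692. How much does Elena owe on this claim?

$2,250 of the $2,900 deductible is already met, leaving $650.
That leaves $21,692 − $650 = $21,042 for coinsurance.
20% of $21,042 = $4,208.40 falls to the owner.
That puts the owner's cost at $650 + $4,208.40 = $4,858.40 before any cap.
Cumulative spending $2,250 + $4,858.40 = $7,108.40 stays under the $8,000 maximum.

$4,858.40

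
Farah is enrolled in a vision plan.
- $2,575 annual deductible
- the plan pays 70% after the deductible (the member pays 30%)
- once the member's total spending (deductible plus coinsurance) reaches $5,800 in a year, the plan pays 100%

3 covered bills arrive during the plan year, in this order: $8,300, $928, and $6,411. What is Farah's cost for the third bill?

Bill 1, $8,300: deductible takes $2,575, $5,725 remains; member's 30% is $1,717.50. Member pays $4,292.50; OOP now $4,292.50.
Bill 2, $928: deductible met; 30% of $928 = $278.40. Member pays $278.40; OOP now $4,570.90.
Bill 3, $6,411: deductible already satisfied, so member's share is 30% × $6,411 = $1,923.30. That would push OOP to $6,494.20, over the $5,800 cap, so member pays $5,800 − $4,570.90 = $1,229.10.

$1,229.10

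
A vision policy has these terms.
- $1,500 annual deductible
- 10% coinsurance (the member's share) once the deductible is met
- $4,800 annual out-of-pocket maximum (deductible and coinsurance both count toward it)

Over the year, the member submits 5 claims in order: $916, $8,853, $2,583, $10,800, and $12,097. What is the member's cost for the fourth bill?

#1 ($916): all of it applies to the deductible. Cost to member: $916. OOP to date $916.
#2 ($8,853): $584 to deductible, leaving $8,269; 10% of $8,269 = $826.90. Cost to member: $1,410.90. OOP to date $2,326.90.
#3 ($2,583): 10% coinsurance on $2,583 = $258.30. Member owes $258.30 (running OOP $2,585.20).
#4 ($10,800): 10% coinsurance on $10,800 = $1,080. Member owes $1,080 (running OOP $3,665.20).

$1,080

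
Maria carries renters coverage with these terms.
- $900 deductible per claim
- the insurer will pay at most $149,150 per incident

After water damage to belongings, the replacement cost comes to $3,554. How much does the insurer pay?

After the deductible, $3,554 − $900 = $2,654 remains.
That's under the $149,150 cap, so the insurer reimburses the full $2,654.

$2,654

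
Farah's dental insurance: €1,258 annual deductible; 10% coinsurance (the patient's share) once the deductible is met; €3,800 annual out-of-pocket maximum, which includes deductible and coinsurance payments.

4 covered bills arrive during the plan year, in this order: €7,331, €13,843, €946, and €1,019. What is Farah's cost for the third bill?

€94.60

Claim 1 — €7,331: €1,258 finishes the deductible; €6,073 goes to coinsurance; coinsurance €6,073 × 10% = €607.30. Patient pays €1,865.30; OOP now €1,865.30.
Claim 2 — €13,843: deductible met; 10% of €13,843 = €1,384.30. Cost to patient: €1,384.30. OOP to date €3,249.60.
Claim 3 — €946: deductible already satisfied, so patient's share is 10% × €946 = €94.60. Cost to patient: €94.60. OOP to date €3,344.20.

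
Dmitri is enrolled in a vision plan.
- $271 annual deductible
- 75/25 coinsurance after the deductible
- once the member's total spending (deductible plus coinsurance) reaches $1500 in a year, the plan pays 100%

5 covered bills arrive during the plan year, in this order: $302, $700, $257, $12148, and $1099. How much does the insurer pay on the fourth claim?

$11166

Claim 1 — $302: deductible takes $271, $31 remains; coinsurance $31 × 25% = $7.75. Cost to member: $278.75. OOP to date $278.75. Plan pays $302 − $278.75 = $23.25.
Claim 2 — $700: 25% coinsurance on $700 = $175. Member pays $175; OOP now $453.75. Insurer: $700 − $175 = $525.
Claim 3 — $257: deductible met; 25% of $257 = $64.25. Member pays $64.25; OOP now $518. Insurer: $257 − $64.25 = $192.75.
Claim 4 — $12148: 25% coinsurance on $12148 = $3037. OOP would hit $3555 > $1500, so the cap limits the member to $1500 − $518 = $982. Insurer: $12148 − $982 = $11166.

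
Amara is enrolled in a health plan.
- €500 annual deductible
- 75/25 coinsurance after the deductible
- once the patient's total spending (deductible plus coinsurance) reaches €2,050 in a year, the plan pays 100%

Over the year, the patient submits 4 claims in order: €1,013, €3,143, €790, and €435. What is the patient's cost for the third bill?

€197.50

#1 (€1,013): €500 to deductible, leaving €513; patient's 25% is €128.25. Patient pays €628.25; OOP now €628.25.
#2 (€3,143): 25% coinsurance on €3,143 = €785.75. Cost to patient: €785.75. OOP to date €1,414.
#3 (€790): deductible already satisfied, so patient's share is 25% × €790 = €197.50. Patient pays €197.50; OOP now €1,611.50.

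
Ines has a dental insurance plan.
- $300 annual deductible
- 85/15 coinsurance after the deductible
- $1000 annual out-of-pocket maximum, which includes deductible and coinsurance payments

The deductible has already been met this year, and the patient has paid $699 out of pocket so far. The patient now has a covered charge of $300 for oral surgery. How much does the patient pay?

The deductible is already satisfied, so the full bill goes to coinsurance.
Patient's 15% share of $300 is $45.
Cumulative spending $699 + $45 = $744 stays under the $1000 maximum.

$45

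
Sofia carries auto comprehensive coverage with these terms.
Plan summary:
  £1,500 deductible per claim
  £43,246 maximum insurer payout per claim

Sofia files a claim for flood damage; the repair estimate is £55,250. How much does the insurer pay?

£43,246

Subtract the deductible: £55,250 − £1,500 = £53,750.
The £43,246 per-incident cap binds; insurer pays £43,246.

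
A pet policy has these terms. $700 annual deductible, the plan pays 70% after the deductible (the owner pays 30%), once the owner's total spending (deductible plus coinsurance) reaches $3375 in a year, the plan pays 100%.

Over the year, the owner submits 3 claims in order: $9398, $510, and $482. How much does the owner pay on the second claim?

#1 ($9398): $700 to deductible, leaving $8698; coinsurance $8698 × 30% = $2609.40. Cost to owner: $3309.40. OOP to date $3309.40.
#2 ($510): 30% coinsurance on $510 = $153. OOP would hit $3462.40 > $3375, so the cap limits the owner to $3375 − $3309.40 = $65.60.

$65.60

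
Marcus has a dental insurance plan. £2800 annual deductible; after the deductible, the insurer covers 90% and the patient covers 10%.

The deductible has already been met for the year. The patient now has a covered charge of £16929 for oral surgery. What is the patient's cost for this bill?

With the deductible met, the entire £16929 is subject to coinsurance.
Coinsurance: £16929 × 10% = £1692.90.

£1692.90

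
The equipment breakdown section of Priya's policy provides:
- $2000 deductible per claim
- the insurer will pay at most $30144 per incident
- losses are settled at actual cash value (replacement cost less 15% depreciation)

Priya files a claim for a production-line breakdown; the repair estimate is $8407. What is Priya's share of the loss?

$3261.05

At 15% depreciation, ACV = $8407 − $1261.05 = $7145.95.
Subtract the deductible: $7145.95 − $2000 = $5145.95.
$5145.95 is within the $30144 limit, so the insurer pays $5145.95.
The business owner bears the rest of the original loss: $8407 − $5145.95 = $3261.05.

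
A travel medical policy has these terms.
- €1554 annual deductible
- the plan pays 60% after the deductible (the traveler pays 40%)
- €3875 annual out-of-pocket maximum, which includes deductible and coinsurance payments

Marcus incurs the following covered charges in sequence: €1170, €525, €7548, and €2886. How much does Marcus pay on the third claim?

#1 (€1170): entire amount goes to the deductible. Traveler owes €1170 (running OOP €1170).
#2 (€525): €384 to deductible, leaving €141; coinsurance €141 × 40% = €56.40. Traveler pays €440.40; OOP now €1610.40.
#3 (€7548): deductible already satisfied, so traveler's share is 40% × €7548 = €3019.20. Adding that to €1610.40 gives €4629.60, past the €3875 cap; traveler pays only €3875 − €1610.40 = €2264.60.

€2264.60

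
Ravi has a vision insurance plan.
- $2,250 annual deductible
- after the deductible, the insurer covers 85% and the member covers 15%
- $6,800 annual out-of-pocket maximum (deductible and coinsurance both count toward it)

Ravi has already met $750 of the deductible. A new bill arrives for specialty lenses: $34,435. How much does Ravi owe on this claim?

Remaining deductible: $2,250 − $750 = $1,500.
The remaining $32,935 (= $34,435 − $1,500) moves to coinsurance.
Coinsurance: $32,935 × 15% = $4,940.25.
Member responsibility before any cap: $1,500 + $4,940.25 = $6,440.25.
Year-to-date out-of-pocket would reach $750 + $6,440.25 = $7,190.25, above the $6,800 maximum, so the member pays only $6,800 − $750 = $6,050.

$6,050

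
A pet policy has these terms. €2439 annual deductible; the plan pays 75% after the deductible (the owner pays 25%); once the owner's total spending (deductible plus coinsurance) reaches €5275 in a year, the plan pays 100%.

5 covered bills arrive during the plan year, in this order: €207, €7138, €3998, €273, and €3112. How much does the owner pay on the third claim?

Claim 1 — €207: all of it applies to the deductible. Owner owes €207 (running OOP €207).
Claim 2 — €7138: deductible takes €2232, €4906 remains; owner's 25% is €1226.50. Cost to owner: €3458.50. OOP to date €3665.50.
Claim 3 — €3998: deductible already satisfied, so owner's share is 25% × €3998 = €999.50. Owner owes €999.50 (running OOP €4665).

€999.50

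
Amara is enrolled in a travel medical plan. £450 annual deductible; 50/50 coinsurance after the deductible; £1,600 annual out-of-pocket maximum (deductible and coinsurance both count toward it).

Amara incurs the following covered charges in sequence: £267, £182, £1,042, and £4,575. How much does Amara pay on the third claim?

Bill 1, £267: fully absorbed by the deductible. Traveler pays £267; OOP now £267.
Bill 2, £182: fully absorbed by the deductible. Cost to traveler: £182. OOP to date £449.
Bill 3, £1,042: £1 finishes the deductible; £1,041 goes to coinsurance; coinsurance £1,041 × 50% = £520.50. Traveler pays £521.50; OOP now £970.50.

£521.50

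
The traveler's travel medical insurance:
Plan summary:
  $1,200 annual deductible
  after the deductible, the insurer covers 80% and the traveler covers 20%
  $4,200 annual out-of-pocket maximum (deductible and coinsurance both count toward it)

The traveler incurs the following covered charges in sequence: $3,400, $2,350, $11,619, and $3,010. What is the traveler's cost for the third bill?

Bill 1, $3,400: deductible takes $1,200, $2,200 remains; 20% of $2,200 = $440. Traveler pays $1,640; OOP now $1,640.
Bill 2, $2,350: deductible already satisfied, so traveler's share is 20% × $2,350 = $470. Cost to traveler: $470. OOP to date $2,110.
Bill 3, $11,619: deductible already satisfied, so traveler's share is 20% × $11,619 = $2,323.80. Adding that to $2,110 gives $4,433.80, past the $4,200 cap; traveler pays only $4,200 − $2,110 = $2,090.

$2,090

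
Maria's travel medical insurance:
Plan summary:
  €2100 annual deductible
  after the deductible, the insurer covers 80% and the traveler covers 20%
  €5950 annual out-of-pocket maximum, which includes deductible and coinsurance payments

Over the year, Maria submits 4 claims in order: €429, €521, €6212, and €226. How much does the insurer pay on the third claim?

€4049.60

Claim 1 (€429): fully absorbed by the deductible. Cost to traveler: €429. OOP to date €429. Plan pays €429 − €429 = €0.
Claim 2 (€521): entire amount goes to the deductible. Traveler pays €521; OOP now €950. Insurer: €521 − €521 = €0.
Claim 3 (€6212): €1150 finishes the deductible; €5062 goes to coinsurance; 20% of €5062 = €1012.40. Traveler pays €2162.40; OOP now €3112.40. Plan pays €6212 − €2162.40 = €4049.60.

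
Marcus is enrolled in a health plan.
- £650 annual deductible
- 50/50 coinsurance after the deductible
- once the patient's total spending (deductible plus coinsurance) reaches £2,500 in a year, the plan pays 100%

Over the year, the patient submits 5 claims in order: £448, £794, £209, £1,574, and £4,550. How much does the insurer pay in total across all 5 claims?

£5,075

#1 (£448): fully absorbed by the deductible. Patient owes £448 (running OOP £448). Plan pays £448 − £448 = £0.
#2 (£794): deductible takes £202, £592 remains; 50% of £592 = £296. Cost to patient: £498. OOP to date £946. Insurer: £794 − £498 = £296.
#3 (£209): deductible already satisfied, so patient's share is 50% × £209 = £104.50. Patient owes £104.50 (running OOP £1,050.50). Plan pays £209 − £104.50 = £104.50.
#4 (£1,574): 50% coinsurance on £1,574 = £787. Patient pays £787; OOP now £1,837.50. Insurer: £1,574 − £787 = £787.
#5 (£4,550): deductible already satisfied, so patient's share is 50% × £4,550 = £2,275. That would push OOP to £4,112.50, over the £2,500 cap, so patient pays £2,500 − £1,837.50 = £662.50. Insurer: £4,550 − £662.50 = £3,887.50.
Insurer total = bills − patient's total = £7,575 − £2,500 = £5,075.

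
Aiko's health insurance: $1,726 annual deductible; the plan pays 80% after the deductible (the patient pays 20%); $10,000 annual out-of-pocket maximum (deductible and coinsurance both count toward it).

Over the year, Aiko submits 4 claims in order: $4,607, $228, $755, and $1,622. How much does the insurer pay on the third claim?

$604

#1 ($4,607): $1,726 finishes the deductible; $2,881 goes to coinsurance; 20% of $2,881 = $576.20. Patient pays $2,302.20; OOP now $2,302.20. Insurer: $4,607 − $2,302.20 = $2,304.80.
#2 ($228): deductible met; 20% of $228 = $45.60. Cost to patient: $45.60. OOP to date $2,347.80. Plan pays $228 − $45.60 = $182.40.
#3 ($755): deductible already satisfied, so patient's share is 20% × $755 = $151. Cost to patient: $151. OOP to date $2,498.80. Plan pays $755 − $151 = $604.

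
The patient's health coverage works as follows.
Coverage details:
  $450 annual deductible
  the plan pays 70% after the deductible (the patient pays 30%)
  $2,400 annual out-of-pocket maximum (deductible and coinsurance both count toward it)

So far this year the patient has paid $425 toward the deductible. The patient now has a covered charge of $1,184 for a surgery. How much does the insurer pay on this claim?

$425 of the $450 deductible is already met, leaving $25.
After the $25 deductible portion, $1,184 − $25 = $1,159 is subject to coinsurance.
Coinsurance: $1,159 × 30% = $347.70.
So the patient owes $25 + $347.70 = $372.70 before any cap.
Year-to-date out-of-pocket becomes $425 + $372.70 = $797.70, still under the $2,400 maximum, so no cap applies.
Insurer pays the balance: $1,184 − $372.70 = $811.30.

$811.30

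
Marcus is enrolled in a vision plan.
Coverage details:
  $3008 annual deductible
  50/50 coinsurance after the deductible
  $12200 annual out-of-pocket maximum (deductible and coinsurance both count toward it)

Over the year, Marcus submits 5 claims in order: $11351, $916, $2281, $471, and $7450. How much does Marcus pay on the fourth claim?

Claim 1 — $11351: deductible takes $3008, $8343 remains; coinsurance $8343 × 50% = $4171.50. Cost to member: $7179.50. OOP to date $7179.50.
Claim 2 — $916: 50% coinsurance on $916 = $458. Member owes $458 (running OOP $7637.50).
Claim 3 — $2281: deductible already satisfied, so member's share is 50% × $2281 = $1140.50. Member owes $1140.50 (running OOP $8778).
Claim 4 — $471: 50% coinsurance on $471 = $235.50. Member owes $235.50 (running OOP $9013.50).

$235.50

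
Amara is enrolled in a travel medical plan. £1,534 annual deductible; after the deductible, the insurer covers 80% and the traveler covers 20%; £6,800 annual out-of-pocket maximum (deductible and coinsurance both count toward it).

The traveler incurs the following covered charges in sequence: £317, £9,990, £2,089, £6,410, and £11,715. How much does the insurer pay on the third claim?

Claim 1 (£317): all of it applies to the deductible. Traveler owes £317 (running OOP £317). Insurer: £317 − £317 = £0.
Claim 2 (£9,990): £1,217 finishes the deductible; £8,773 goes to coinsurance; traveler's 20% is £1,754.60. Cost to traveler: £2,971.60. OOP to date £3,288.60. Insurer: £9,990 − £2,971.60 = £7,018.40.
Claim 3 (£2,089): 20% coinsurance on £2,089 = £417.80. Traveler pays £417.80; OOP now £3,706.40. Plan pays £2,089 − £417.80 = £1,671.20.

£1,671.20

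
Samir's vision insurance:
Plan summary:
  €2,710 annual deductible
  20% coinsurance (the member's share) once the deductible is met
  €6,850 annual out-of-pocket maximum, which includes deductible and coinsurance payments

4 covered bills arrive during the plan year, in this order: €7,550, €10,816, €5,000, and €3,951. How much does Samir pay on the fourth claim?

€8.80

Claim 1 (€7,550): deductible takes €2,710, €4,840 remains; coinsurance €4,840 × 20% = €968. Cost to member: €3,678. OOP to date €3,678.
Claim 2 (€10,816): deductible met; 20% of €10,816 = €2,163.20. Member owes €2,163.20 (running OOP €5,841.20).
Claim 3 (€5,000): deductible met; 20% of €5,000 = €1,000. Cost to member: €1,000. OOP to date €6,841.20.
Claim 4 (€3,951): 20% coinsurance on €3,951 = €790.20. OOP would hit €7,631.40 > €6,850, so the cap limits the member to €6,850 − €6,841.20 = €8.80.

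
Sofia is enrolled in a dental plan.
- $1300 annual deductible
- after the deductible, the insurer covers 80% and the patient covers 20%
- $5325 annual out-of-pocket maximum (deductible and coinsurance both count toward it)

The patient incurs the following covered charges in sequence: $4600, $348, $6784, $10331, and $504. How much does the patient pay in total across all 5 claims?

Claim 1 — $4600: $1300 to deductible, leaving $3300; patient's 20% is $660. Cost to patient: $1960. OOP to date $1960.
Claim 2 — $348: 20% coinsurance on $348 = $69.60. Patient owes $69.60 (running OOP $2029.60).
Claim 3 — $6784: 20% coinsurance on $6784 = $1356.80. Patient owes $1356.80 (running OOP $3386.40).
Claim 4 — $10331: 20% coinsurance on $10331 = $2066.20. That would push OOP to $5452.60, over the $5325 cap, so patient pays $5325 − $3386.40 = $1938.60.
Claim 5 — $504: deductible already satisfied, so patient's share is 20% × $504 = $100.80. Adding that to $5325 gives $5425.80, past the $5325 cap; patient pays only $5325 − $5325 = $0.
Summing the patient's payments: $1960 + $69.60 + $1356.80 + $1938.60 + $0 = $5325.

$5325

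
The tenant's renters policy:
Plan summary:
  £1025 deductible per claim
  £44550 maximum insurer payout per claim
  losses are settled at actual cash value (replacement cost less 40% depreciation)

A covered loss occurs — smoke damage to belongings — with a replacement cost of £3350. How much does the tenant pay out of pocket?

Depreciate 40%: the covered value is £3350 × 0.6 = £2010.
Subtract the deductible: £2010 − £1025 = £985.
That's under the £44550 cap, so the insurer reimburses the full £985.
The tenant bears the rest of the original loss: £3350 − £985 = £2365.

£2365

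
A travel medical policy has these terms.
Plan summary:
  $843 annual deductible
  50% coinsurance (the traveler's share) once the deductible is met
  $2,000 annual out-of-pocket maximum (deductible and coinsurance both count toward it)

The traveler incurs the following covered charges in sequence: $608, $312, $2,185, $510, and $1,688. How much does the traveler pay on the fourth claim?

#1 ($608): entire amount goes to the deductible. Cost to traveler: $608. OOP to date $608.
#2 ($312): $235 finishes the deductible; $77 goes to coinsurance; 50% of $77 = $38.50. Traveler owes $273.50 (running OOP $881.50).
#3 ($2,185): deductible already satisfied, so traveler's share is 50% × $2,185 = $1,092.50. Cost to traveler: $1,092.50. OOP to date $1,974.
#4 ($510): deductible already satisfied, so traveler's share is 50% × $510 = $255. That would push OOP to $2,229, over the $2,000 cap, so traveler pays $2,000 − $1,974 = $26.

$26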